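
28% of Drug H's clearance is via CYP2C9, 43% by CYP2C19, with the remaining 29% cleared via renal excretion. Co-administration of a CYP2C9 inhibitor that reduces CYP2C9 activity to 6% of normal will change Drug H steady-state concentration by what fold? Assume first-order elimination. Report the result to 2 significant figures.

CYP2C9: 0.28 × 0.06 = 0.0168
CYP2C19: 0.43 (unchanged)
Other: 0.29 (unchanged)
CL_new/CL_old = 0.0168 + 0.43 + 0.29 = 0.7368.
Steady-state concentration is inversely proportional to clearance, so the fold-change is 1 / 0.7368 = 1.4.

1.4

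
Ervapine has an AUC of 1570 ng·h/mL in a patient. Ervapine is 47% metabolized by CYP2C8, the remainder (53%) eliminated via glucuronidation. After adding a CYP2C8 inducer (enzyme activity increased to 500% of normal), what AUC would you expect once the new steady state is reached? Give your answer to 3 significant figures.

The CYP2C8 pathway (47% of clearance) is boosted to 5× activity: 0.47 × 5 = 2.35.
Non-CYP routes (53%) are unchanged.
Relative clearance = 2.35 + 0.53 = 2.88.
New AUC = baseline ÷ relative clearance = 1570 / 2.88 = 545 ng·h/mL.

545 ng·h/mL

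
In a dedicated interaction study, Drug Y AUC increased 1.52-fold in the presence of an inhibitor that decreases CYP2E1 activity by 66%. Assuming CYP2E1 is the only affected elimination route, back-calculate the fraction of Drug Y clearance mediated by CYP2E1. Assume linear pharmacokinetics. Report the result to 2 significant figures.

Call the CYP2E1 fraction fm. After the interaction, CL_new/CL_old = fm × 0.34 + (1 − fm).
AUC ratio = 1 / (new CL fraction), so new CL fraction = 1 / 1.52 = 0.6579.
fm × 0.34 + 1 − fm = 0.6579  ⇒  fm × (0.34 − 1) = −0.3421  ⇒  fm = 0.52.

0.52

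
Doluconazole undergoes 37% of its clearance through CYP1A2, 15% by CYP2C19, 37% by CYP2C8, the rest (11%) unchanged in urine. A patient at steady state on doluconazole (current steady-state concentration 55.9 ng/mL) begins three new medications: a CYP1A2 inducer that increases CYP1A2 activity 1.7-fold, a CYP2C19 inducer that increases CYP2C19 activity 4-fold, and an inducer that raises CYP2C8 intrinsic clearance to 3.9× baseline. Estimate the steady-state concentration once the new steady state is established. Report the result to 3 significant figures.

20.1 ng/mL

CYP1A2: 0.37 × 1.7 = 0.629
CYP2C19: 0.15 × 4 = 0.6
CYP2C8: 0.37 × 3.9 = 1.443
Other: 0.11 (unchanged)
CL_new/CL_old = 0.629 + 0.6 + 1.443 + 0.11 = 2.782.
Dividing the baseline by the relative clearance: 55.9 / 2.782 = 20.1 ng/mL.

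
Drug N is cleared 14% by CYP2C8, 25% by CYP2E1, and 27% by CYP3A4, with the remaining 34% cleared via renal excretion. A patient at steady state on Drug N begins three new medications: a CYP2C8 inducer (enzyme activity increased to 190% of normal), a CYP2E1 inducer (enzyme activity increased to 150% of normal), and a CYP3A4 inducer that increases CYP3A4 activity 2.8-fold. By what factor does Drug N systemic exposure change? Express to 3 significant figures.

0.576

The CYP2C8 pathway (14% of clearance) increases to 1.9× activity: 0.14 × 1.9 = 0.266.
The CYP2E1 pathway (25% of clearance) is boosted to 1.5× activity: 0.25 × 1.5 = 0.375.
The CYP3A4 pathway (27% of clearance) rises to 2.8× activity: 0.27 × 2.8 = 0.756.
The remaining 34% of clearance is unaffected.
CL_new/CL_old = 0.266 + 0.375 + 0.756 + 0.34 = 1.737.
Systemic exposure ∝ 1/CL: fold-change = 1 / 1.737 = 0.576.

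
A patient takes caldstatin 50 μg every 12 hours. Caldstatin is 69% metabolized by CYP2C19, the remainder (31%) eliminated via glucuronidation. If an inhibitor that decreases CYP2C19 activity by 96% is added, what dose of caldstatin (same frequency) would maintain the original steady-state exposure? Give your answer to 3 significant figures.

16.9 μg

The CYP2C19 pathway (69% of clearance) drops to 0.04× activity: 0.69 × 0.04 = 0.0276.
The remaining 31% of clearance is unaffected.
New clearance relative to baseline: 0.0276 + 0.31 = 0.3376.
Exposure is unchanged when dose changes in proportion to clearance. New dose = 50 μg × 0.3376 = 16.9 μg.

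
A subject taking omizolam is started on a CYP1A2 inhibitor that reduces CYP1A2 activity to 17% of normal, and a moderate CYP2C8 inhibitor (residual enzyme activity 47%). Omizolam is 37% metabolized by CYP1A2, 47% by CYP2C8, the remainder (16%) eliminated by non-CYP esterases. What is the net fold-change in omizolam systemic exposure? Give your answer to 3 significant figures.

2.25

The CYP1A2 pathway (37% of clearance) drops to 0.17× activity: 0.37 × 0.17 = 0.0629.
The CYP2C8 pathway (47% of clearance) drops to 0.47× activity: 0.47 × 0.47 = 0.2209.
Non-CYP routes (16%) are unchanged.
CL_new/CL_old = 0.0629 + 0.2209 + 0.16 = 0.4438.
Because systemic exposure varies inversely with clearance, the combined effect is 1 / 0.4438 = 2.25.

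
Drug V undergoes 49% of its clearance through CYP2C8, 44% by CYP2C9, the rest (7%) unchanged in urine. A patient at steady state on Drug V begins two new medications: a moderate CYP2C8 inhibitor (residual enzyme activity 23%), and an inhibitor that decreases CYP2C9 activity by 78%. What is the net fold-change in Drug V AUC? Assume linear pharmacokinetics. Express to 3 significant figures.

3.58

The CYP2C8 pathway (49% of clearance) drops to 0.23× activity: 0.49 × 0.23 = 0.1127.
The CYP2C9 pathway (44% of clearance) drops to 0.22× activity: 0.44 × 0.22 = 0.0968.
The remaining 7% of clearance is unaffected.
CL_new/CL_old = 0.1127 + 0.0968 + 0.07 = 0.2795.
AUC ∝ 1/CL: fold-change = 1 / 0.2795 = 3.58.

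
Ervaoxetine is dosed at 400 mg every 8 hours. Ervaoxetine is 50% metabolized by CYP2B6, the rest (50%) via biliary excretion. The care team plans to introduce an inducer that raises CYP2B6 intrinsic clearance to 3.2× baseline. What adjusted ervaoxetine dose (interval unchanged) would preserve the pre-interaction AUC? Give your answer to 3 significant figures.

840 mg

The CYP2B6 pathway (50% of clearance) increases to 3.2× activity: 0.5 × 3.2 = 1.6.
Non-CYP routes (50%) are unchanged.
CL_new/CL_old = 1.6 + 0.5 = 2.1.
Exposure is unchanged when dose changes in proportion to clearance. New dose = 400 mg × 2.1 = 840 mg.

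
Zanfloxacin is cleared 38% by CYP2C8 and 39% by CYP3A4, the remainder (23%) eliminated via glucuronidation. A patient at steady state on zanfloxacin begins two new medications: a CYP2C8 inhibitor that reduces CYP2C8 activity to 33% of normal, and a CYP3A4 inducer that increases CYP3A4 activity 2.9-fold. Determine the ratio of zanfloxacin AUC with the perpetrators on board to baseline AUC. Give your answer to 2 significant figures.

The CYP2C8 pathway (38% of clearance) falls to 0.33× activity: 0.38 × 0.33 = 0.1254.
The CYP3A4 pathway (39% of clearance) increases to 2.9× activity: 0.39 × 2.9 = 1.131.
The remaining 23% of clearance is unaffected.
New clearance relative to baseline: 0.1254 + 1.131 + 0.23 = 1.4864.
Because AUC varies inversely with clearance, the combined effect is 1 / 1.4864 = 0.67.

0.67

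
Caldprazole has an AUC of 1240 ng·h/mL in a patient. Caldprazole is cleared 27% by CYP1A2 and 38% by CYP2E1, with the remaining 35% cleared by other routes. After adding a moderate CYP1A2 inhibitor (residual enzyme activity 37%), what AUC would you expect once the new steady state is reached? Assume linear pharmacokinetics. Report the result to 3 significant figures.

CYP1A2: 0.27 × 0.37 = 0.0999
CYP2E1: 0.38 (unchanged)
Other: 0.35 (unchanged)
CL_new/CL_old = 0.0999 + 0.38 + 0.35 = 0.8299.
AUC ∝ 1/CL, so new value = 1240 / 0.8299 = 1.49 × 10³ ng·h/mL.

1.49 × 10³ ng·h/mL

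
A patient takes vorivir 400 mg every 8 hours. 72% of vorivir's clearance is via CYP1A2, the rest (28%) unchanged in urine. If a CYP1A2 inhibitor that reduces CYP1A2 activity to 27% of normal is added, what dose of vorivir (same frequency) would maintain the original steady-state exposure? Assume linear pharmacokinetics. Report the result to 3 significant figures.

The CYP1A2 pathway (72% of clearance) falls to 0.27× activity: 0.72 × 0.27 = 0.1944.
The remaining 28% of clearance is unaffected.
New clearance relative to baseline: 0.1944 + 0.28 = 0.4744.
Exposure is unchanged when dose changes in proportion to clearance. New dose = 400 mg × 0.4744 = 190 mg.

190 mg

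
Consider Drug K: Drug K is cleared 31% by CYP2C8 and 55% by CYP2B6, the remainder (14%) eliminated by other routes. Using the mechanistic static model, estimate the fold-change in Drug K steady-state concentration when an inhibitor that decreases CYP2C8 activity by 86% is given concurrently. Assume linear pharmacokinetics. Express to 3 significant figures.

1.36

The CYP2C8 pathway (31% of clearance) falls to 0.14× activity: 0.31 × 0.14 = 0.0434.
CYP2B6 (55%) and the residual 14% are unaffected.
CL_new/CL_old = 0.0434 + 0.55 + 0.14 = 0.7334.
Since steady-state concentration ∝ 1/CL, the ratio is 1 / 0.7334 = 1.36.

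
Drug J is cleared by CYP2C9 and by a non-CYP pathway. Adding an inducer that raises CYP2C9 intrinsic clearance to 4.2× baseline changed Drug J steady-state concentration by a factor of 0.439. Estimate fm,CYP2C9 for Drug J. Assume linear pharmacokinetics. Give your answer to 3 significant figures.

Let fm be the CYP2C9 fraction. New clearance relative to baseline = fm × 4.2 + (1 − fm).
Steady-state concentration ratio = 1 / (new CL fraction), so new CL fraction = 1 / 0.439 = 2.278.
fm × 4.2 + 1 − fm = 2.278  ⇒  fm × (4.2 − 1) = 1.278  ⇒  fm = 0.399.

0.399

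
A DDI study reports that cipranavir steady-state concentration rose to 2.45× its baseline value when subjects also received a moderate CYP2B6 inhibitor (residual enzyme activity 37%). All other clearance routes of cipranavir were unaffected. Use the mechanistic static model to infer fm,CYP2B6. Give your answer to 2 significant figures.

CL'/CL = 1 / 2.45 = 0.4082
0.37·fm + (1 − fm) = 0.4082
fm = (0.4082 − 1) / (0.37 − 1) = 0.94

0.94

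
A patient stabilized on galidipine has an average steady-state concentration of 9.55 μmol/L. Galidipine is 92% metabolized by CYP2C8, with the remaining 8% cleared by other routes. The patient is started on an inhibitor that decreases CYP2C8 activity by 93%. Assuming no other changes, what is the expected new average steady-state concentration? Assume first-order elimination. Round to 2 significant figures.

CYP2C8: 0.92 × 0.07 = 0.0644
Other: 0.08 (unchanged)
New clearance relative to baseline: 0.0644 + 0.08 = 0.1444.
With dosing unchanged, average steady-state concentration scales as 1/CL: 9.55 / 0.1444 = 66 μmol/L.

66 μmol/L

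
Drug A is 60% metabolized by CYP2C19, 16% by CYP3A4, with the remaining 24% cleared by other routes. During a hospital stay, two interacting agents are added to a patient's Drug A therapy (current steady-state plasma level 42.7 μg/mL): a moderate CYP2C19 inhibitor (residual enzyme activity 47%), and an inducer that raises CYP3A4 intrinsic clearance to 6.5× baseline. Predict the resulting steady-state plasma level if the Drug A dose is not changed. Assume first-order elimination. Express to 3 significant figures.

The CYP2C19 pathway (60% of clearance) is reduced to 0.47× activity: 0.6 × 0.47 = 0.282.
The CYP3A4 pathway (16% of clearance) rises to 6.5× activity: 0.16 × 6.5 = 1.04.
Non-CYP routes (24%) are unchanged.
Relative clearance = 0.282 + 1.04 + 0.24 = 1.562.
New steady-state plasma level = 42.7 / 1.562 = 27.3 μg/mL (concentration scales inversely with clearance).

27.3 μg/mL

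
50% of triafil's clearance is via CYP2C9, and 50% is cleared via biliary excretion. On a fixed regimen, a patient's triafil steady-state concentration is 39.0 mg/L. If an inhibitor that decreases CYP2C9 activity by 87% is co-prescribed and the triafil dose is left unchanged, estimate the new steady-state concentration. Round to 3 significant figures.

The CYP2C9 pathway (50% of clearance) falls to 0.13× activity: 0.5 × 0.13 = 0.065.
Non-CYP routes (50%) are unchanged.
New clearance relative to baseline: 0.065 + 0.5 = 0.565.
Steady-state concentration ∝ 1/CL, so new value = 39.0 / 0.565 = 69.0 mg/L.

69.0 mg/L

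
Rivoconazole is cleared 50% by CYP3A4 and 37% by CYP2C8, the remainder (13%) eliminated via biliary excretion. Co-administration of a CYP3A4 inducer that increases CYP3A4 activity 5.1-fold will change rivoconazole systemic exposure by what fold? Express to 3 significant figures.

0.328

The CYP3A4 pathway (50% of clearance) increases to 5.1× activity: 0.5 × 5.1 = 2.55.
CYP2C8 (37%) and the residual 13% are unaffected.
Relative clearance = 2.55 + 0.37 + 0.13 = 3.05.
Since systemic exposure ∝ 1/CL, the ratio is 1 / 3.05 = 0.328.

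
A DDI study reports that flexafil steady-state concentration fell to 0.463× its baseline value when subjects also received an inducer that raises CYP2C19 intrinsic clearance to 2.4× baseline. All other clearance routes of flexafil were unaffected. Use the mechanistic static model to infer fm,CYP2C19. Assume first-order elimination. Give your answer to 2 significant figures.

0.83

Let x = fm,CYP2C19. Because steady-state concentration ∝ 1/CL, relative clearance rose to 1/0.463 = 2.16.
Setting x·2.4 + (1 − x) = 2.16 and solving: x = (2.16 − 1)/(2.4 − 1) = 0.83.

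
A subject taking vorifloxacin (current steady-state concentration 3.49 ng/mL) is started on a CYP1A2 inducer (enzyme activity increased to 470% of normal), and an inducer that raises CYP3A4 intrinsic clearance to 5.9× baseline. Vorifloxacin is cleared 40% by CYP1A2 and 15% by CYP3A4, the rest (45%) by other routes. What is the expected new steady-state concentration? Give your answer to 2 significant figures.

The CYP1A2 pathway (40% of clearance) is boosted to 4.7× activity: 0.4 × 4.7 = 1.88.
The CYP3A4 pathway (15% of clearance) rises to 5.9× activity: 0.15 × 5.9 = 0.885.
Non-CYP routes (45%) are unchanged.
CL_new/CL_old = 1.88 + 0.885 + 0.45 = 3.215.
Steady-state concentration ∝ 1/CL: new value = 3.49 / 3.215 = 1.1 ng/mL.

1.1 ng/mL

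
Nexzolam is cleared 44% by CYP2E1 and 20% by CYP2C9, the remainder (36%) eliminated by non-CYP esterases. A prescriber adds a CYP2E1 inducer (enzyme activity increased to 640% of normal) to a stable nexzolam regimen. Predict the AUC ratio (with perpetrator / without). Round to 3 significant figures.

0.296

The CYP2E1 pathway (44% of clearance) increases to 6.4× activity: 0.44 × 6.4 = 2.816.
CYP2C9 (20%) and the residual 36% are unaffected.
New clearance relative to baseline: 2.816 + 0.2 + 0.36 = 3.376.
Since AUC ∝ 1/CL, the ratio is 1 / 3.376 = 0.296.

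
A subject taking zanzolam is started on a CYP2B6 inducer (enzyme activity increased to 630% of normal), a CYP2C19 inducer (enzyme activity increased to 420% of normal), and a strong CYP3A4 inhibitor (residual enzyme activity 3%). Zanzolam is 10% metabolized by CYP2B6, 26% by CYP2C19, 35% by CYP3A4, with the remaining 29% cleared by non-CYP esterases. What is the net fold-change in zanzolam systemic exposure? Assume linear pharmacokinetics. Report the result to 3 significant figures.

The CYP2B6 pathway (10% of clearance) rises to 6.3× activity: 0.1 × 6.3 = 0.63.
The CYP2C19 pathway (26% of clearance) is boosted to 4.2× activity: 0.26 × 4.2 = 1.092.
The CYP3A4 pathway (35% of clearance) is reduced to 0.03× activity: 0.35 × 0.03 = 0.0105.
The remaining 29% of clearance is unaffected.
New clearance relative to baseline: 0.63 + 1.092 + 0.0105 + 0.29 = 2.0225.
Because systemic exposure varies inversely with clearance, the combined effect is 1 / 2.0225 = 0.494.

0.494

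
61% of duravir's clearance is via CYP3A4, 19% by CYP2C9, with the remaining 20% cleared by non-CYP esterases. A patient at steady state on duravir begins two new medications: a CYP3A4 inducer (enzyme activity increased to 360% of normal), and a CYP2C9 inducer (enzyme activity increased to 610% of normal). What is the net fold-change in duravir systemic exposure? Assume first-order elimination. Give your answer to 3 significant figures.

CYP3A4: 0.61 × 3.6 = 2.196
CYP2C9: 0.19 × 6.1 = 1.159
Other: 0.2 (unchanged)
New clearance relative to baseline: 2.196 + 1.159 + 0.2 = 3.555.
Systemic exposure ∝ 1/CL: fold-change = 1 / 3.555 = 0.281.

0.281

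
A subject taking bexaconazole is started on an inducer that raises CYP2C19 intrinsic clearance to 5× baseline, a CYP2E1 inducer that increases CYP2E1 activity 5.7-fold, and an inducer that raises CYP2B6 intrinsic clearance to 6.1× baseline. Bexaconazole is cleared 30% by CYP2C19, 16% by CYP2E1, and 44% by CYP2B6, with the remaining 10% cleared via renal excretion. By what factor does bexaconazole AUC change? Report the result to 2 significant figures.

0.19

CYP2C19: 0.3 × 5 = 1.5
CYP2E1: 0.16 × 5.7 = 0.912
CYP2B6: 0.44 × 6.1 = 2.684
Other: 0.1 (unchanged)
New clearance relative to baseline: 1.5 + 0.912 + 2.684 + 0.1 = 5.196.
AUC ∝ 1/CL: fold-change = 1 / 5.196 = 0.19.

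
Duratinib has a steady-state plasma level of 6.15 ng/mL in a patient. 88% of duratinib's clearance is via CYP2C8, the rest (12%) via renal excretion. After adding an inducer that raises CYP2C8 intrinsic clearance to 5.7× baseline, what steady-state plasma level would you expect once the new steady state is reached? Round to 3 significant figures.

The CYP2C8 pathway (88% of clearance) rises to 5.7× activity: 0.88 × 5.7 = 5.016.
Non-CYP routes (12%) are unchanged.
Relative clearance = 5.016 + 0.12 = 5.136.
Steady-state plasma level ∝ 1/CL, so new value = 6.15 / 5.136 = 1.20 ng/mL.

1.20 ng/mL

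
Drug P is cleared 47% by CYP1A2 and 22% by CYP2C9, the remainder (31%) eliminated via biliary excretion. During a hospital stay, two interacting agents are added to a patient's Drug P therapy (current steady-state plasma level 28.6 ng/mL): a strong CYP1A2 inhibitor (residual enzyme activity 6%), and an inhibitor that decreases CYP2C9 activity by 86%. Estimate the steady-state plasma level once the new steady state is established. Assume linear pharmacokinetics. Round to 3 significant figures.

77.5 ng/mL

The CYP1A2 pathway (47% of clearance) falls to 0.06× activity: 0.47 × 0.06 = 0.0282.
The CYP2C9 pathway (22% of clearance) falls to 0.14× activity: 0.22 × 0.14 = 0.0308.
Non-CYP routes (31%) are unchanged.
New clearance relative to baseline: 0.0282 + 0.0308 + 0.31 = 0.369.
Steady-state plasma level ∝ 1/CL: new value = 28.6 / 0.369 = 77.5 ng/mL.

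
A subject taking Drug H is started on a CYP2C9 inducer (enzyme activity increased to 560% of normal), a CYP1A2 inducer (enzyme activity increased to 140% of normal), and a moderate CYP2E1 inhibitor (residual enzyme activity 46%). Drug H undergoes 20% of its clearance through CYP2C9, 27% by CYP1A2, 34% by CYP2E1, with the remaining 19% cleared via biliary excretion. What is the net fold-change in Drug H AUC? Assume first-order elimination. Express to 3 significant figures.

CYP2C9: 0.2 × 5.6 = 1.12
CYP1A2: 0.27 × 1.4 = 0.378
CYP2E1: 0.34 × 0.46 = 0.1564
Other: 0.19 (unchanged)
New clearance relative to baseline: 1.12 + 0.378 + 0.1564 + 0.19 = 1.8444.
Net AUC ratio = 1 / 1.8444 = 0.542.

0.542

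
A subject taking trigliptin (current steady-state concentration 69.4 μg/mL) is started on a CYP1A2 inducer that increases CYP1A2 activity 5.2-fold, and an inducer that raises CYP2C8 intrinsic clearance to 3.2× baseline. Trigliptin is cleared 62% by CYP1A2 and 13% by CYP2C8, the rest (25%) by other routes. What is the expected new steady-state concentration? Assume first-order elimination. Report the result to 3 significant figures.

17.8 μg/mL

CYP1A2: 0.62 × 5.2 = 3.224
CYP2C8: 0.13 × 3.2 = 0.416
Other: 0.25 (unchanged)
Relative clearance = 3.224 + 0.416 + 0.25 = 3.89.
Dividing the baseline by the relative clearance: 69.4 / 3.89 = 17.8 μg/mL.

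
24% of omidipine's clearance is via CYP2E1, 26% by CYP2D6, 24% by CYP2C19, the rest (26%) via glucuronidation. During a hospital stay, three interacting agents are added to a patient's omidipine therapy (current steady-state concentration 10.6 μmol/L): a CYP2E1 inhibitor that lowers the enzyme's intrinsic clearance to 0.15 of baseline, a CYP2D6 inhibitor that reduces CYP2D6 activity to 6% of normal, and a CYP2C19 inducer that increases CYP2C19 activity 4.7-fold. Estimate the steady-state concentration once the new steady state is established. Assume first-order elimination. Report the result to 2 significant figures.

7.4 μmol/L

The CYP2E1 pathway (24% of clearance) is reduced to 0.15× activity: 0.24 × 0.15 = 0.036.
The CYP2D6 pathway (26% of clearance) falls to 0.06× activity: 0.26 × 0.06 = 0.0156.
The CYP2C19 pathway (24% of clearance) is boosted to 4.7× activity: 0.24 × 4.7 = 1.128.
Non-CYP routes (26%) are unchanged.
CL_new/CL_old = 0.036 + 0.0156 + 1.128 + 0.26 = 1.4396.
New steady-state concentration = 10.6 / 1.4396 = 7.4 μmol/L (concentration scales inversely with clearance).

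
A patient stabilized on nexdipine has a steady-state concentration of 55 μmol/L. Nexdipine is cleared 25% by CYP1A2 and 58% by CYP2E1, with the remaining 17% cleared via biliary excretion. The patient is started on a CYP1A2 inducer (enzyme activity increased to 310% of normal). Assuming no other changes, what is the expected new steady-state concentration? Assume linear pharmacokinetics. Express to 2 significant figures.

The CYP1A2 pathway (25% of clearance) rises to 3.1× activity: 0.25 × 3.1 = 0.775.
CYP2E1 (58%) and the residual 17% are unaffected.
CL_new/CL_old = 0.775 + 0.58 + 0.17 = 1.525.
With dosing unchanged, steady-state concentration scales as 1/CL: 55 / 1.525 = 36 μmol/L.

36 μmol/L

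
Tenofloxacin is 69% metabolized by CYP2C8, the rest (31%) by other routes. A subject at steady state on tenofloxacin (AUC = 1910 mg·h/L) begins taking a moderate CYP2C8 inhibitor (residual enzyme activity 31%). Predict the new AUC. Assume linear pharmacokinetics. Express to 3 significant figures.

3.65 × 10³ mg·h/L

The CYP2C8 pathway (69% of clearance) falls to 0.31× activity: 0.69 × 0.31 = 0.2139.
The remaining 31% of clearance is unaffected.
New clearance relative to baseline: 0.2139 + 0.31 = 0.5239.
New AUC = baseline ÷ relative clearance = 1910 / 0.5239 = 3.65 × 10³ mg·h/L.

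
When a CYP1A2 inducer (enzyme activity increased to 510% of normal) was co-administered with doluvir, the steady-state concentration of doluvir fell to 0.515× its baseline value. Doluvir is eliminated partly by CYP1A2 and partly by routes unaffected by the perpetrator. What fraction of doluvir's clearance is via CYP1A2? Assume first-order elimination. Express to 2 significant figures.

0.23

Let x = fm,CYP1A2. Because steady-state concentration ∝ 1/CL, relative clearance rose to 1/0.515 = 1.942.
Setting x·5.1 + (1 − x) = 1.942 and solving: x = (1.942 − 1)/(5.1 − 1) = 0.23.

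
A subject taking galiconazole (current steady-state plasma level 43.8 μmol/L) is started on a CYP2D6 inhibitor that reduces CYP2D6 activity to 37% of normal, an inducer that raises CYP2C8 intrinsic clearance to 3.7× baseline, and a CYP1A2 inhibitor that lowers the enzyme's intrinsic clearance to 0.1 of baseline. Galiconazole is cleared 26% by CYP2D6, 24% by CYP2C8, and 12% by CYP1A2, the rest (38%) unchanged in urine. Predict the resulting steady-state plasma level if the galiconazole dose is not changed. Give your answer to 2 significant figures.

32 μmol/L

The CYP2D6 pathway (26% of clearance) is reduced to 0.37× activity: 0.26 × 0.37 = 0.0962.
The CYP2C8 pathway (24% of clearance) is boosted to 3.7× activity: 0.24 × 3.7 = 0.888.
The CYP1A2 pathway (12% of clearance) is reduced to 0.1× activity: 0.12 × 0.1 = 0.012.
The remaining 38% of clearance is unaffected.
Relative clearance = 0.0962 + 0.888 + 0.012 + 0.38 = 1.3762.
Dividing the baseline by the relative clearance: 43.8 / 1.3762 = 32 μmol/L.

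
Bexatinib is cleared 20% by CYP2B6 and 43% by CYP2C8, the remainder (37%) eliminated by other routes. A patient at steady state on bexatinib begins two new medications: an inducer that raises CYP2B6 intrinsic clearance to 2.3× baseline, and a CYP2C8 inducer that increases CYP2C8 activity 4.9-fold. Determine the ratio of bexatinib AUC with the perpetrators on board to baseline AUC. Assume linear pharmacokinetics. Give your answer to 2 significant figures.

The CYP2B6 pathway (20% of clearance) rises to 2.3× activity: 0.2 × 2.3 = 0.46.
The CYP2C8 pathway (43% of clearance) is boosted to 4.9× activity: 0.43 × 4.9 = 2.107.
The remaining 37% of clearance is unaffected.
Relative clearance = 0.46 + 2.107 + 0.37 = 2.937.
Because AUC varies inversely with clearance, the combined effect is 1 / 2.937 = 0.34.

0.34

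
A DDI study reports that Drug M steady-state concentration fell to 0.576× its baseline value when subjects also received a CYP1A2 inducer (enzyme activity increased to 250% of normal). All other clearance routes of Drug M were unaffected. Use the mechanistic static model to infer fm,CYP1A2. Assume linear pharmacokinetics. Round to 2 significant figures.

0.49

CL'/CL = 1 / 0.576 = 1.736
2.5·fm + (1 − fm) = 1.736
fm = (1.736 − 1) / (2.5 − 1) = 0.49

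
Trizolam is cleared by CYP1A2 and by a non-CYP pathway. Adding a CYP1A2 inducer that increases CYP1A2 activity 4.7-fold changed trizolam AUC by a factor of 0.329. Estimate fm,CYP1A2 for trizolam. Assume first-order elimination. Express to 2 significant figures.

CL'/CL = 1 / 0.329 = 3.04
4.7·fm + (1 − fm) = 3.04
fm = (3.04 − 1) / (4.7 − 1) = 0.55

0.55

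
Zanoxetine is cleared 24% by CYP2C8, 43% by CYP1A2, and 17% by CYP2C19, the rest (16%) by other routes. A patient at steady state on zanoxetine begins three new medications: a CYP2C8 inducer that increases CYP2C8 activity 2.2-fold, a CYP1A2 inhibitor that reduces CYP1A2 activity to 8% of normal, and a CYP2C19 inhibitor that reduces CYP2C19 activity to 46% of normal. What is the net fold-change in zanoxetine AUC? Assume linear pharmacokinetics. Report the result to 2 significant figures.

1.2

The CYP2C8 pathway (24% of clearance) increases to 2.2× activity: 0.24 × 2.2 = 0.528.
The CYP1A2 pathway (43% of clearance) falls to 0.08× activity: 0.43 × 0.08 = 0.0344.
The CYP2C19 pathway (17% of clearance) is reduced to 0.46× activity: 0.17 × 0.46 = 0.0782.
The remaining 16% of clearance is unaffected.
Relative clearance = 0.528 + 0.0344 + 0.0782 + 0.16 = 0.8006.
Net AUC ratio = 1 / 0.8006 = 1.2.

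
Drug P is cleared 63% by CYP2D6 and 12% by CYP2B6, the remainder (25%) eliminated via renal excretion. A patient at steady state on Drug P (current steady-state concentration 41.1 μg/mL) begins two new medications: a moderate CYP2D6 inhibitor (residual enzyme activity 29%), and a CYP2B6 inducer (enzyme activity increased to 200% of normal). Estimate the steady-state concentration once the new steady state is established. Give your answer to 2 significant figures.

The CYP2D6 pathway (63% of clearance) is reduced to 0.29× activity: 0.63 × 0.29 = 0.1827.
The CYP2B6 pathway (12% of clearance) is boosted to 2× activity: 0.12 × 2 = 0.24.
The remaining 25% of clearance is unaffected.
CL_new/CL_old = 0.1827 + 0.24 + 0.25 = 0.6727.
Dividing the baseline by the relative clearance: 41.1 / 0.6727 = 61 μg/mL.

61 μg/mL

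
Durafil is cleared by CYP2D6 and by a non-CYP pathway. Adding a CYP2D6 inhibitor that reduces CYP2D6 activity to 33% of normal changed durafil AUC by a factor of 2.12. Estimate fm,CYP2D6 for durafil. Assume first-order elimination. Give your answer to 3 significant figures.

Call the CYP2D6 fraction fm. After the interaction, CL_new/CL_old = fm × 0.33 + (1 − fm).
AUC ratio = 1 / (new CL fraction), so new CL fraction = 1 / 2.12 = 0.4717.
fm × 0.33 + 1 − fm = 0.4717  ⇒  fm × (0.33 − 1) = −0.5283  ⇒  fm = 0.789.

0.789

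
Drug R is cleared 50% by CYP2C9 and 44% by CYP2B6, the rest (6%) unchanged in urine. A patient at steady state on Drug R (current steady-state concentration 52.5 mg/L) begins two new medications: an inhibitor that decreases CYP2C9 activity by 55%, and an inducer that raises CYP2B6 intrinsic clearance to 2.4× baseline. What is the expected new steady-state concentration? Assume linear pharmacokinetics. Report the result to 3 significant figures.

The CYP2C9 pathway (50% of clearance) drops to 0.45× activity: 0.5 × 0.45 = 0.225.
The CYP2B6 pathway (44% of clearance) rises to 2.4× activity: 0.44 × 2.4 = 1.056.
Non-CYP routes (6%) are unchanged.
Relative clearance = 0.225 + 1.056 + 0.06 = 1.341.
Dividing the baseline by the relative clearance: 52.5 / 1.341 = 39.1 mg/L.

39.1 mg/L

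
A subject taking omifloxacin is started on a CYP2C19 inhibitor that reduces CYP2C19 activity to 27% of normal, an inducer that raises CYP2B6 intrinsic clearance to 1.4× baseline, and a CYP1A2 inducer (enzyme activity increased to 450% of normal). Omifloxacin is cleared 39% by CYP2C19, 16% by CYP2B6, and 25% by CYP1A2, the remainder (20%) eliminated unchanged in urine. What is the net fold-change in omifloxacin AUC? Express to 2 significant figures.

CYP2C19: 0.39 × 0.27 = 0.1053
CYP2B6: 0.16 × 1.4 = 0.224
CYP1A2: 0.25 × 4.5 = 1.125
Other: 0.2 (unchanged)
New clearance relative to baseline: 0.1053 + 0.224 + 1.125 + 0.2 = 1.6543.
Net AUC ratio = 1 / 1.6543 = 0.60.

0.60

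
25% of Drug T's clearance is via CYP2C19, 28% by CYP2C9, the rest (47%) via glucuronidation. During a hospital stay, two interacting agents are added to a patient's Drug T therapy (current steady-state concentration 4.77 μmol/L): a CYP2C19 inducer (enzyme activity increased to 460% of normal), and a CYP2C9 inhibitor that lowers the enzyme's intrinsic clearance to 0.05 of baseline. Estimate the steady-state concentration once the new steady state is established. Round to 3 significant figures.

2.92 μmol/L

CYP2C19: 0.25 × 4.6 = 1.15
CYP2C9: 0.28 × 0.05 = 0.014
Other: 0.47 (unchanged)
New clearance relative to baseline: 1.15 + 0.014 + 0.47 = 1.634.
Steady-state concentration ∝ 1/CL: new value = 4.77 / 1.634 = 2.92 μmol/L.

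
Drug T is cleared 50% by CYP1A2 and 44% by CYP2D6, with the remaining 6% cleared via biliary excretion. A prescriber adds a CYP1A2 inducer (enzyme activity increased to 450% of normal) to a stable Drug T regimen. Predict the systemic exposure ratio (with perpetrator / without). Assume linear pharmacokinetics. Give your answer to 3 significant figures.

CYP1A2: 0.5 × 4.5 = 2.25
CYP2D6: 0.44 (unchanged)
Other: 0.06 (unchanged)
CL_new/CL_old = 2.25 + 0.44 + 0.06 = 2.75.
Systemic exposure is inversely proportional to clearance, so the fold-change is 1 / 2.75 = 0.364.

0.364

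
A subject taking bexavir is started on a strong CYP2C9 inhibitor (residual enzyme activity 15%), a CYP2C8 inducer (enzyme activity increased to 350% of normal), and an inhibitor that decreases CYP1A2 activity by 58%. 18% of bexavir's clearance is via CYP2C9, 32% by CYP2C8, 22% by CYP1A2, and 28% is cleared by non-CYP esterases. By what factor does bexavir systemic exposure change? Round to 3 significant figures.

0.658

The CYP2C9 pathway (18% of clearance) falls to 0.15× activity: 0.18 × 0.15 = 0.027.
The CYP2C8 pathway (32% of clearance) rises to 3.5× activity: 0.32 × 3.5 = 1.12.
The CYP1A2 pathway (22% of clearance) is reduced to 0.42× activity: 0.22 × 0.42 = 0.0924.
Non-CYP routes (28%) are unchanged.
CL_new/CL_old = 0.027 + 1.12 + 0.0924 + 0.28 = 1.5194.
Systemic exposure ∝ 1/CL: fold-change = 1 / 1.5194 = 0.658.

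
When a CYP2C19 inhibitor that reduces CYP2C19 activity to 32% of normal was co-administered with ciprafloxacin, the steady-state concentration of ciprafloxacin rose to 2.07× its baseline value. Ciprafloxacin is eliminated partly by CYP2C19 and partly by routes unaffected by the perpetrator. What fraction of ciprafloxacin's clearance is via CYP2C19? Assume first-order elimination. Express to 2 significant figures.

CL'/CL = 1 / 2.07 = 0.4831
0.32·fm + (1 − fm) = 0.4831
fm = (0.4831 − 1) / (0.32 − 1) = 0.76

0.76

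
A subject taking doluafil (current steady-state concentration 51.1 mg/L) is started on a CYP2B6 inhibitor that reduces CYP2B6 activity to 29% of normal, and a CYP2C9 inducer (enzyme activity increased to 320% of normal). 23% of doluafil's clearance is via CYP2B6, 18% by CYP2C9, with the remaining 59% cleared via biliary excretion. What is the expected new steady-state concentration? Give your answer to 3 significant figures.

41.5 mg/L

The CYP2B6 pathway (23% of clearance) falls to 0.29× activity: 0.23 × 0.29 = 0.0667.
The CYP2C9 pathway (18% of clearance) rises to 3.2× activity: 0.18 × 3.2 = 0.576.
The remaining 59% of clearance is unaffected.
Relative clearance = 0.0667 + 0.576 + 0.59 = 1.2327.
New steady-state concentration = 51.1 / 1.2327 = 41.5 mg/L (concentration scales inversely with clearance).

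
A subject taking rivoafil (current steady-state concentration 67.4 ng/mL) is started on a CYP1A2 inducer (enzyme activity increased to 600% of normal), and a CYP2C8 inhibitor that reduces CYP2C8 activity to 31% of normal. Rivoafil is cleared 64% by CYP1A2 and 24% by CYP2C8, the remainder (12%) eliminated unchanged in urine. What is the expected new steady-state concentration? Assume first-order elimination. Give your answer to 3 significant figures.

CYP1A2: 0.64 × 6 = 3.84
CYP2C8: 0.24 × 0.31 = 0.0744
Other: 0.12 (unchanged)
New clearance relative to baseline: 3.84 + 0.0744 + 0.12 = 4.0344.
Dividing the baseline by the relative clearance: 67.4 / 4.0344 = 16.7 ng/mL.

16.7 ng/mL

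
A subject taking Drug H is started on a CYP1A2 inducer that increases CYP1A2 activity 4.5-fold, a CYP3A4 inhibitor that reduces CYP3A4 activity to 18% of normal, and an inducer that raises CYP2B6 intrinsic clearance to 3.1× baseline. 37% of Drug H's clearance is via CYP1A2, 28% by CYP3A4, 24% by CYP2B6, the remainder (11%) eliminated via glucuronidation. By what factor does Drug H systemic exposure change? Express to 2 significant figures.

0.39

CYP1A2: 0.37 × 4.5 = 1.665
CYP3A4: 0.28 × 0.18 = 0.0504
CYP2B6: 0.24 × 3.1 = 0.744
Other: 0.11 (unchanged)
CL_new/CL_old = 1.665 + 0.0504 + 0.744 + 0.11 = 2.5694.
Systemic exposure ∝ 1/CL: fold-change = 1 / 2.5694 = 0.39.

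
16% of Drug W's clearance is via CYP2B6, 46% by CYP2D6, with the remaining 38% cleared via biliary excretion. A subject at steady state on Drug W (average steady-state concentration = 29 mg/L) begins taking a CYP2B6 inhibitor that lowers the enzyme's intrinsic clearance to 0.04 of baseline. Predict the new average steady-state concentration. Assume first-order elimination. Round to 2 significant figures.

34 mg/L

CYP2B6: 0.16 × 0.04 = 0.0064
CYP2D6: 0.46 (unchanged)
Other: 0.38 (unchanged)
CL_new/CL_old = 0.0064 + 0.46 + 0.38 = 0.8464.
With dosing unchanged, average steady-state concentration scales as 1/CL: 29 / 0.8464 = 34 mg/L.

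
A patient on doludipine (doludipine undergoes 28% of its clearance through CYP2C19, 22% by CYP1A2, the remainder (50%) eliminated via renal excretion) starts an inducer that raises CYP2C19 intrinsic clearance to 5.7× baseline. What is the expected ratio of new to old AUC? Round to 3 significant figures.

0.432

The CYP2C19 pathway (28% of clearance) rises to 5.7× activity: 0.28 × 5.7 = 1.596.
CYP1A2 (22%) and the residual 50% are unaffected.
Relative clearance = 1.596 + 0.22 + 0.5 = 2.316.
Since AUC ∝ 1/CL, the ratio is 1 / 2.316 = 0.432.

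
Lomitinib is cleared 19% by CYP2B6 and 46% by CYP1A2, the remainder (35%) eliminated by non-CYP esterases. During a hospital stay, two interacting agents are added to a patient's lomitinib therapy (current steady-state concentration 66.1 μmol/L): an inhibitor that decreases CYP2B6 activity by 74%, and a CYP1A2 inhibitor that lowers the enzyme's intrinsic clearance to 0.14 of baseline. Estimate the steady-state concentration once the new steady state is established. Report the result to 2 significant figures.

1.4 × 10² μmol/L

The CYP2B6 pathway (19% of clearance) drops to 0.26× activity: 0.19 × 0.26 = 0.0494.
The CYP1A2 pathway (46% of clearance) falls to 0.14× activity: 0.46 × 0.14 = 0.0644.
The remaining 35% of clearance is unaffected.
New clearance relative to baseline: 0.0494 + 0.0644 + 0.35 = 0.4638.
Steady-state concentration ∝ 1/CL: new value = 66.1 / 0.4638 = 1.4 × 10² μmol/L.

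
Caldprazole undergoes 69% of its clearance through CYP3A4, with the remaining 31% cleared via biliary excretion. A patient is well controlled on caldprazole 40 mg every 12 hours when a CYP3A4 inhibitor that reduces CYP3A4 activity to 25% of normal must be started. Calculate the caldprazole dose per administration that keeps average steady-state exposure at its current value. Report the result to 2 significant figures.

19 mg

CYP3A4: 0.69 × 0.25 = 0.1725
Other: 0.31 (unchanged)
Relative clearance = 0.1725 + 0.31 = 0.4825.
Css,avg = (dose rate)/CL, so holding Css fixed requires dose ∝ CL: 40 × 0.4825 = 19 mg.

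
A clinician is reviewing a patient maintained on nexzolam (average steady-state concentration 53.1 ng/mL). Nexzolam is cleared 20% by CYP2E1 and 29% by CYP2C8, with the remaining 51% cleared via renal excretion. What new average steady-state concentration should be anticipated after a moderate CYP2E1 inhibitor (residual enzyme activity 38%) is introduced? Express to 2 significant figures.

CYP2E1: 0.2 × 0.38 = 0.076
CYP2C8: 0.29 (unchanged)
Other: 0.51 (unchanged)
Relative clearance = 0.076 + 0.29 + 0.51 = 0.876.
With dosing unchanged, average steady-state concentration scales as 1/CL: 53.1 / 0.876 = 61 ng/mL.

61 ng/mL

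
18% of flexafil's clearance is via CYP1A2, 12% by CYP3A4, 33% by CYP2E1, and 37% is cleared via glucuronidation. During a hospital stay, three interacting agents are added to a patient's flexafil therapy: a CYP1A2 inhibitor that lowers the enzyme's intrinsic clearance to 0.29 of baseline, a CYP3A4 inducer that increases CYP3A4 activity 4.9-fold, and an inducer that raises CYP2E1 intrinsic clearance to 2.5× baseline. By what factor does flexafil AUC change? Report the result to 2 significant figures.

0.54

The CYP1A2 pathway (18% of clearance) is reduced to 0.29× activity: 0.18 × 0.29 = 0.0522.
The CYP3A4 pathway (12% of clearance) is boosted to 4.9× activity: 0.12 × 4.9 = 0.588.
The CYP2E1 pathway (33% of clearance) rises to 2.5× activity: 0.33 × 2.5 = 0.825.
The remaining 37% of clearance is unaffected.
Relative clearance = 0.0522 + 0.588 + 0.825 + 0.37 = 1.8352.
AUC ∝ 1/CL: fold-change = 1 / 1.8352 = 0.54.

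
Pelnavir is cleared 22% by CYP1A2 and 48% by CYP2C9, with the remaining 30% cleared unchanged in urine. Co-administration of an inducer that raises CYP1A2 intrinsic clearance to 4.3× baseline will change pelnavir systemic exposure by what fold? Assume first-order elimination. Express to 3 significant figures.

0.579

The CYP1A2 pathway (22% of clearance) rises to 4.3× activity: 0.22 × 4.3 = 0.946.
CYP2C9 (48%) and the residual 30% are unaffected.
New clearance relative to baseline: 0.946 + 0.48 + 0.3 = 1.726.
Systemic exposure is inversely proportional to clearance, so the fold-change is 1 / 1.726 = 0.579.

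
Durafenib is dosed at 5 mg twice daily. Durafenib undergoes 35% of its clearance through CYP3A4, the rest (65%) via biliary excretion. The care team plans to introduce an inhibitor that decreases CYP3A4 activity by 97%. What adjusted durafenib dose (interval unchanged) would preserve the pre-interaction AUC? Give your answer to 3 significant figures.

The CYP3A4 pathway (35% of clearance) drops to 0.03× activity: 0.35 × 0.03 = 0.0105.
The remaining 65% of clearance is unaffected.
Relative clearance = 0.0105 + 0.65 = 0.6605.
Css,avg = (dose rate)/CL, so holding Css fixed requires dose ∝ CL: 5 × 0.6605 = 3.30 mg.

3.30 mg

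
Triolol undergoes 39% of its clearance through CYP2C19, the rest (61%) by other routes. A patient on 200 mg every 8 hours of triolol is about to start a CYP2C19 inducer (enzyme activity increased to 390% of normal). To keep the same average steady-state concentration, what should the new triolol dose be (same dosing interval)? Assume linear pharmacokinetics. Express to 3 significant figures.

The CYP2C19 pathway (39% of clearance) rises to 3.9× activity: 0.39 × 3.9 = 1.521.
Non-CYP routes (61%) are unchanged.
CL_new/CL_old = 1.521 + 0.61 = 2.131.
Exposure is unchanged when dose changes in proportion to clearance. New dose = 200 mg × 2.131 = 426 mg.

426 mg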